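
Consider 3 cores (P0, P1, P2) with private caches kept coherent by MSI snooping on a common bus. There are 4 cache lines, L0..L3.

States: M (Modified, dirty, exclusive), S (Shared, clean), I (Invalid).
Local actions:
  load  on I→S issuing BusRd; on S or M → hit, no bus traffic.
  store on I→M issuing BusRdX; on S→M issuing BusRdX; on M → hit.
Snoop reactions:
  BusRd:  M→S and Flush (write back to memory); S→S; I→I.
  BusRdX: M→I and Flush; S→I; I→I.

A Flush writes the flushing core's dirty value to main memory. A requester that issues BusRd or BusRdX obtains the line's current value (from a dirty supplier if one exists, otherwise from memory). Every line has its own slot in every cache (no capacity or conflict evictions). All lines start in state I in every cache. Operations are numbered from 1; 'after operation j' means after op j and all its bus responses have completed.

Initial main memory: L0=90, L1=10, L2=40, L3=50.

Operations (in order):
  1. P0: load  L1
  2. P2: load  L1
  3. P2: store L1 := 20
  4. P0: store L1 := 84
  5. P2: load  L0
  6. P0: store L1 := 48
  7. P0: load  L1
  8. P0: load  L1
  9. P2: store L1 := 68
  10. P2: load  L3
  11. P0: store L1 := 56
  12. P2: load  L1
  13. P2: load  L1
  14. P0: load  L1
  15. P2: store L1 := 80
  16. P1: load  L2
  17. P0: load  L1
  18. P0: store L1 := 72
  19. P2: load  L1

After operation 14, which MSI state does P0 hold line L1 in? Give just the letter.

1. P0: load  L1  bus=[BusRd]  L1: P0=S P1=I P2=I  mem[L1]=10
2. P2: load  L1  bus=[BusRd]  L1: P0=S P1=I P2=S  mem[L1]=10
3. P2: store L1 := 20  bus=[BusRdX]  L1: P0=I P1=I P2=M  mem[L1]=10
4. P0: store L1 := 84  bus=[BusRdX,Flush]  L1: P0=M P1=I P2=I  mem[L1]=20
5. P2: load  L0  bus=[BusRd]  L0: P0=I P1=I P2=S  mem[L0]=90
6. P0: store L1 := 48  bus=[-]  L1: P0=M P1=I P2=I  mem[L1]=20
7. P0: load  L1  bus=[-]  L1: P0=M P1=I P2=I  mem[L1]=20
8. P0: load  L1  bus=[-]  L1: P0=M P1=I P2=I  mem[L1]=20
9. P2: store L1 := 68  bus=[BusRdX,Flush]  L1: P0=I P1=I P2=M  mem[L1]=48
10. P2: load  L3  bus=[BusRd]  L3: P0=I P1=I P2=S  mem[L3]=50
11. P0: store L1 := 56  bus=[BusRdX,Flush]  L1: P0=M P1=I P2=I  mem[L1]=68
12. P2: load  L1  bus=[BusRd,Flush]  L1: P0=S P1=I P2=S  mem[L1]=56
13. P2: load  L1  bus=[-]  L1: P0=S P1=I P2=S  mem[L1]=56
14. P0: load  L1  bus=[-]  L1: P0=S P1=I P2=S  mem[L1]=56
15. P2: store L1 := 80  bus=[BusRdX]  L1: P0=I P1=I P2=M  mem[L1]=56
16. P1: load  L2  bus=[BusRd]  L2: P0=I P1=S P2=I  mem[L2]=40
17. P0: load  L1  bus=[BusRd,Flush]  L1: P0=S P1=I P2=S  mem[L1]=80
18. P0: store L1 := 72  bus=[BusRdX]  L1: P0=M P1=I P2=I  mem[L1]=80
19. P2: load  L1  bus=[BusRd,Flush]  L1: P0=S P1=I P2=S  mem[L1]=72

state = S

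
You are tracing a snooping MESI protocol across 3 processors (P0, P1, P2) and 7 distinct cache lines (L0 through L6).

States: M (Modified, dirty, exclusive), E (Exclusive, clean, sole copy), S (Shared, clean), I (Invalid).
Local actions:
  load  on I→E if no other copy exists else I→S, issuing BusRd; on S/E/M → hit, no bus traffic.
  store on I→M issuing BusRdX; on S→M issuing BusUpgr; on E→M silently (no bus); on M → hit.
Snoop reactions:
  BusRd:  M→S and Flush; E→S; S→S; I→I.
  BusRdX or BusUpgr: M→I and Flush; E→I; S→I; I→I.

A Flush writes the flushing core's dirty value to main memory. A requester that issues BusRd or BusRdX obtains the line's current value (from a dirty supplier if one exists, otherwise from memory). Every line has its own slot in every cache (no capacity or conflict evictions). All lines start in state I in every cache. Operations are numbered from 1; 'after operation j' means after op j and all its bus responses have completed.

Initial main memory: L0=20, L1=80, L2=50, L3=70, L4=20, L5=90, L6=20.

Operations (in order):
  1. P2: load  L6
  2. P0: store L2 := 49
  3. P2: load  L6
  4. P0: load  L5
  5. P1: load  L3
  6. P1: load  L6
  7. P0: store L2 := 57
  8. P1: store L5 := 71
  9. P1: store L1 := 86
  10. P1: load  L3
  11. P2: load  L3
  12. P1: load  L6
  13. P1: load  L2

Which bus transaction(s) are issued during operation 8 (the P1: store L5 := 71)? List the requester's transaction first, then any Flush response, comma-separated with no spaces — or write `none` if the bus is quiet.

bus = BusRdX

[1] P2: load  L6 | P0:I, P1:I, P2:E(20) | bus: BusRd
[2] P0: store L2 := 49 | P0:M(49), P1:I, P2:I | bus: BusRdX
[3] P2: load  L6 | P0:I, P1:I, P2:E(20) | bus: none
[4] P0: load  L5 | P0:E(90), P1:I, P2:I | bus: BusRd
[5] P1: load  L3 | P0:I, P1:E(70), P2:I | bus: BusRd
[6] P1: load  L6 | P0:I, P1:S(20), P2:S(20) | bus: BusRd
[7] P0: store L2 := 57 | P0:M(57), P1:I, P2:I | bus: none
[8] P1: store L5 := 71 | P0:I, P1:M(71), P2:I | bus: BusRdX
[9] P1: store L1 := 86 | P0:I, P1:M(86), P2:I | bus: BusRdX
[10] P1: load  L3 | P0:I, P1:E(70), P2:I | bus: none
[11] P2: load  L3 | P0:I, P1:S(70), P2:S(70) | bus: BusRd
[12] P1: load  L6 | P0:I, P1:S(20), P2:S(20) | bus: none
[13] P1: load  L2 | P0:S(57), P1:S(57), P2:I | bus: BusRd,Flush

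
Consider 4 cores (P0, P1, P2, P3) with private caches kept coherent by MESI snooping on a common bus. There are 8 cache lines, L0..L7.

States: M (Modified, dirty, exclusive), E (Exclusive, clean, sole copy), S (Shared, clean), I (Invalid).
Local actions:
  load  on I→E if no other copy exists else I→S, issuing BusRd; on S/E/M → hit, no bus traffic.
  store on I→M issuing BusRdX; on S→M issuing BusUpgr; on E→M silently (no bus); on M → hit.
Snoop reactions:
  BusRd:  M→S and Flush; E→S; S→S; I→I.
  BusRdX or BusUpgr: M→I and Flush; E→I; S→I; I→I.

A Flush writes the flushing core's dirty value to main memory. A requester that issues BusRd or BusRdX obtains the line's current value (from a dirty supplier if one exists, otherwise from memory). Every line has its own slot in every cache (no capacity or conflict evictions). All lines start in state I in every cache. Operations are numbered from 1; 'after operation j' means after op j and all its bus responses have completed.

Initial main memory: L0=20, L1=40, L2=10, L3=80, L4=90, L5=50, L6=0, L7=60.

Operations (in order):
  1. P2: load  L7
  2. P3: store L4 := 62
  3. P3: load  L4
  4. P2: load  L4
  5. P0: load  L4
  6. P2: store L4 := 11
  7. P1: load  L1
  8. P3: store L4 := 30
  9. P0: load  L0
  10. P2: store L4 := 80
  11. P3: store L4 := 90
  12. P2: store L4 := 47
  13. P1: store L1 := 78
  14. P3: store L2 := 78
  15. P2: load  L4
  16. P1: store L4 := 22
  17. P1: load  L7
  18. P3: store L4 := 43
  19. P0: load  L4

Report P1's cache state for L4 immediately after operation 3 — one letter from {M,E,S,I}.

  op1 P2: load  L7 → I/I/E/I on L7; bus BusRd; mem=60
  op2 P3: store L4 := 62 → I/I/I/M on L4; bus BusRdX; mem=90
  op3 P3: load  L4 → I/I/I/M on L4; bus (none); mem=90
  op4 P2: load  L4 → I/I/S/S on L4; bus BusRd Flush; mem=62
  op5 P0: load  L4 → S/I/S/S on L4; bus BusRd; mem=62
  op6 P2: store L4 := 11 → I/I/M/I on L4; bus BusUpgr; mem=62
  op7 P1: load  L1 → I/E/I/I on L1; bus BusRd; mem=40
  op8 P3: store L4 := 30 → I/I/I/M on L4; bus BusRdX Flush; mem=11
  op9 P0: load  L0 → E/I/I/I on L0; bus BusRd; mem=20
  op10 P2: store L4 := 80 → I/I/M/I on L4; bus BusRdX Flush; mem=30
  op11 P3: store L4 := 90 → I/I/I/M on L4; bus BusRdX Flush; mem=80
  op12 P2: store L4 := 47 → I/I/M/I on L4; bus BusRdX Flush; mem=90
  op13 P1: store L1 := 78 → I/M/I/I on L1; bus (none); mem=40
  op14 P3: store L2 := 78 → I/I/I/M on L2; bus BusRdX; mem=10
  op15 P2: load  L4 → I/I/M/I on L4; bus (none); mem=90
  op16 P1: store L4 := 22 → I/M/I/I on L4; bus BusRdX Flush; mem=47
  op17 P1: load  L7 → I/S/S/I on L7; bus BusRd; mem=60
  op18 P3: store L4 := 43 → I/I/I/M on L4; bus BusRdX Flush; mem=22
  op19 P0: load  L4 → S/I/I/S on L4; bus BusRd Flush; mem=43

state = I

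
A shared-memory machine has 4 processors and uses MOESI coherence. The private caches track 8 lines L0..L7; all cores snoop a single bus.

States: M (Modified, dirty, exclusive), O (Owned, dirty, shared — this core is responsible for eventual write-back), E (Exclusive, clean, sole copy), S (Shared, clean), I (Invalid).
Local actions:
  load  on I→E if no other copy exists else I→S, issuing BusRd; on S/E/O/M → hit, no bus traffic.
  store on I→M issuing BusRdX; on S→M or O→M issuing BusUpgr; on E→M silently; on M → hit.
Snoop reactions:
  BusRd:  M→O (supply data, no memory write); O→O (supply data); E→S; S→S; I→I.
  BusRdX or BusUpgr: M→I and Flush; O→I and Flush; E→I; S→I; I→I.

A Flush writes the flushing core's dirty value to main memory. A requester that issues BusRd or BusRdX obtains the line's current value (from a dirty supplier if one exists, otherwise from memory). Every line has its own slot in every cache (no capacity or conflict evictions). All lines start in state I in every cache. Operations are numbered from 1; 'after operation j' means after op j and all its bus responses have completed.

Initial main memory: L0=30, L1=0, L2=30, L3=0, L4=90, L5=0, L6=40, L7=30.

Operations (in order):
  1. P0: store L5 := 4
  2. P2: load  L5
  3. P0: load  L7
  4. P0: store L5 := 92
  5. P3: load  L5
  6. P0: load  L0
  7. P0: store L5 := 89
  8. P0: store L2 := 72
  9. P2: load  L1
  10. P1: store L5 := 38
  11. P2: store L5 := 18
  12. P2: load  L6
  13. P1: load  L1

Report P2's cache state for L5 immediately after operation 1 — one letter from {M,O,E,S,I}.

state = I

step 1: P0: store L5 := 4  ⟶  MIII  (L5)  txn=BusRdX  M[L5]=0
step 2: P2: load  L5  ⟶  OISI  (L5)  txn=BusRd  M[L5]=0
step 3: P0: load  L7  ⟶  EIII  (L7)  txn=BusRd  M[L7]=30
step 4: P0: store L5 := 92  ⟶  MIII  (L5)  txn=BusUpgr  M[L5]=0
step 5: P3: load  L5  ⟶  OIIS  (L5)  txn=BusRd  M[L5]=0
step 6: P0: load  L0  ⟶  EIII  (L0)  txn=BusRd  M[L0]=30
step 7: P0: store L5 := 89  ⟶  MIII  (L5)  txn=BusUpgr  M[L5]=0
step 8: P0: store L2 := 72  ⟶  MIII  (L2)  txn=BusRdX  M[L2]=30
step 9: P2: load  L1  ⟶  IIEI  (L1)  txn=BusRd  M[L1]=0
step 10: P1: store L5 := 38  ⟶  IMII  (L5)  txn=BusRdX+Flush  M[L5]=89
step 11: P2: store L5 := 18  ⟶  IIMI  (L5)  txn=BusRdX+Flush  M[L5]=38
step 12: P2: load  L6  ⟶  IIEI  (L6)  txn=BusRd  M[L6]=40
step 13: P1: load  L1  ⟶  ISSI  (L1)  txn=BusRd  M[L1]=0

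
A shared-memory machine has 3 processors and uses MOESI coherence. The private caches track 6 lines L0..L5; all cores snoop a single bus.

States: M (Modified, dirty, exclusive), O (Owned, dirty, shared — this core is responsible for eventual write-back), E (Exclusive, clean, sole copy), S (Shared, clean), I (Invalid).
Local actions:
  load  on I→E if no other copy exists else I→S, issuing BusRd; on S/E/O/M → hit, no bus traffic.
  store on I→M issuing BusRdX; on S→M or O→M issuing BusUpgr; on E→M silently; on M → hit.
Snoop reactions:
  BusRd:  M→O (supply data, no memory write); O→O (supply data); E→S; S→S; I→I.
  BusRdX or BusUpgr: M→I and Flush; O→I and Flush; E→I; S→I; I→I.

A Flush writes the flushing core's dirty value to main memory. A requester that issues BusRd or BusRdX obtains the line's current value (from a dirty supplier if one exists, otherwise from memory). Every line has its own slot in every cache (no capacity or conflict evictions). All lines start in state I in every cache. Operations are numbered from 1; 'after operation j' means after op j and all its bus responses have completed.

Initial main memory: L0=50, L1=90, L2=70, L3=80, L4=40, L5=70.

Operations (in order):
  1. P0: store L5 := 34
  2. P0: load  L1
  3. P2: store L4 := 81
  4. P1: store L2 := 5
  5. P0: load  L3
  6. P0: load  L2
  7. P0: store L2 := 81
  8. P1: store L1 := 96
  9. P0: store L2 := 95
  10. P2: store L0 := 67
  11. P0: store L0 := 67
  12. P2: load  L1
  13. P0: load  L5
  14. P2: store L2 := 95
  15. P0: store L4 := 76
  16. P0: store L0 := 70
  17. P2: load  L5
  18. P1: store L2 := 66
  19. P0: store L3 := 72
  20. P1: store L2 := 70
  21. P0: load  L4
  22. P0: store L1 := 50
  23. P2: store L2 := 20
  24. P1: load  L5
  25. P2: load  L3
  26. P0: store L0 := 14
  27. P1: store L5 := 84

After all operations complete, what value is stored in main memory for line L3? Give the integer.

memory[L3] = 80

  op1 P0: store L5 := 34 → M/I/I on L5; bus BusRdX; mem=70
  op2 P0: load  L1 → E/I/I on L1; bus BusRd; mem=90
  op3 P2: store L4 := 81 → I/I/M on L4; bus BusRdX; mem=40
  op4 P1: store L2 := 5 → I/M/I on L2; bus BusRdX; mem=70
  op5 P0: load  L3 → E/I/I on L3; bus BusRd; mem=80
  op6 P0: load  L2 → S/O/I on L2; bus BusRd; mem=70
  op7 P0: store L2 := 81 → M/I/I on L2; bus BusUpgr Flush; mem=5
  op8 P1: store L1 := 96 → I/M/I on L1; bus BusRdX; mem=90
  op9 P0: store L2 := 95 → M/I/I on L2; bus (none); mem=5
  op10 P2: store L0 := 67 → I/I/M on L0; bus BusRdX; mem=50
  op11 P0: store L0 := 67 → M/I/I on L0; bus BusRdX Flush; mem=67
  op12 P2: load  L1 → I/O/S on L1; bus BusRd; mem=90
  op13 P0: load  L5 → M/I/I on L5; bus (none); mem=70
  op14 P2: store L2 := 95 → I/I/M on L2; bus BusRdX Flush; mem=95
  op15 P0: store L4 := 76 → M/I/I on L4; bus BusRdX Flush; mem=81
  op16 P0: store L0 := 70 → M/I/I on L0; bus (none); mem=67
  op17 P2: load  L5 → O/I/S on L5; bus BusRd; mem=70
  op18 P1: store L2 := 66 → I/M/I on L2; bus BusRdX Flush; mem=95
  op19 P0: store L3 := 72 → M/I/I on L3; bus (none); mem=80
  op20 P1: store L2 := 70 → I/M/I on L2; bus (none); mem=95
  op21 P0: load  L4 → M/I/I on L4; bus (none); mem=81
  op22 P0: store L1 := 50 → M/I/I on L1; bus BusRdX Flush; mem=96
  op23 P2: store L2 := 20 → I/I/M on L2; bus BusRdX Flush; mem=70
  op24 P1: load  L5 → O/S/S on L5; bus BusRd; mem=70
  op25 P2: load  L3 → O/I/S on L3; bus BusRd; mem=80
  op26 P0: store L0 := 14 → M/I/I on L0; bus (none); mem=67
  op27 P1: store L5 := 84 → I/M/I on L5; bus BusUpgr Flush; mem=34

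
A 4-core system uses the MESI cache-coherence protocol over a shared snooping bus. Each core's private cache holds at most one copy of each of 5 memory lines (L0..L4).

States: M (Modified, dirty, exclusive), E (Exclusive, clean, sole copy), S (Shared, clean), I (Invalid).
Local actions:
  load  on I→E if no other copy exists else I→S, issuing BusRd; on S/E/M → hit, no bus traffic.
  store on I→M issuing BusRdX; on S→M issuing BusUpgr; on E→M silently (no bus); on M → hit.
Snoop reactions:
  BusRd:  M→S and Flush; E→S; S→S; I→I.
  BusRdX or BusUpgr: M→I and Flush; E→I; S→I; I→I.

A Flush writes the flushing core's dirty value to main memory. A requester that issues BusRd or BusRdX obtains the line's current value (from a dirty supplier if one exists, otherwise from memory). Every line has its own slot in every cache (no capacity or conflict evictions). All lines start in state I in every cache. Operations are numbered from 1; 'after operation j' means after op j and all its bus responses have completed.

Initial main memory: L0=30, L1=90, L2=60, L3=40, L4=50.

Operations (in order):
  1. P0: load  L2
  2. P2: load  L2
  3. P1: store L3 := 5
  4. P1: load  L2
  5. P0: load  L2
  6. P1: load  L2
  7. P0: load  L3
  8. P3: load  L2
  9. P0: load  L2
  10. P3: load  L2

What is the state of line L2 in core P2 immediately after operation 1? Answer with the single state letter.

state = I

step 1: P0: load  L2  ⟶  EIII  (L2)  txn=BusRd  M[L2]=60
step 2: P2: load  L2  ⟶  SISI  (L2)  txn=BusRd  M[L2]=60
step 3: P1: store L3 := 5  ⟶  IMII  (L3)  txn=BusRdX  M[L3]=40
step 4: P1: load  L2  ⟶  SSSI  (L2)  txn=BusRd  M[L2]=60
step 5: P0: load  L2  ⟶  SSSI  (L2)  txn=∅  M[L2]=60
step 6: P1: load  L2  ⟶  SSSI  (L2)  txn=∅  M[L2]=60
step 7: P0: load  L3  ⟶  SSII  (L3)  txn=BusRd+Flush  M[L3]=5
step 8: P3: load  L2  ⟶  SSSS  (L2)  txn=BusRd  M[L2]=60
step 9: P0: load  L2  ⟶  SSSS  (L2)  txn=∅  M[L2]=60
step 10: P3: load  L2  ⟶  SSSS  (L2)  txn=∅  M[L2]=60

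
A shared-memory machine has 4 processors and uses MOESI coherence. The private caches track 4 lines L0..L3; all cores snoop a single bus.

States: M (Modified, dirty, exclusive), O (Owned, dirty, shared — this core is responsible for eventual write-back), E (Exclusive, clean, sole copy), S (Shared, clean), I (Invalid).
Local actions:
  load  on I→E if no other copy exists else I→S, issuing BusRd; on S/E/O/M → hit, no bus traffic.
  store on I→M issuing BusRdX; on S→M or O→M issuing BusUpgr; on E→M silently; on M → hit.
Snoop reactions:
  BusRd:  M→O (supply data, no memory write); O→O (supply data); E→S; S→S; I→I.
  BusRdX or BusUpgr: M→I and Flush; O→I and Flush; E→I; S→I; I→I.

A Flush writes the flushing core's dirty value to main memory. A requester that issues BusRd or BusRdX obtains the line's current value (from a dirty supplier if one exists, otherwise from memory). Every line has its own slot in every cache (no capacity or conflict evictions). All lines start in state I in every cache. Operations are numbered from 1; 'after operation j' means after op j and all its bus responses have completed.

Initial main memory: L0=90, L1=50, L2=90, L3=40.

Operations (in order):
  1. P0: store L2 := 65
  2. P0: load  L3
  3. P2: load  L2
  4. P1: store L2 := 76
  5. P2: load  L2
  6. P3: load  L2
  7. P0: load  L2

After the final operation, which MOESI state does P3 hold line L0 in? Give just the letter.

1. P0: store L2 := 65  bus=[BusRdX]  L2: P0=M P1=I P2=I P3=I  mem[L2]=90
2. P0: load  L3  bus=[BusRd]  L3: P0=E P1=I P2=I P3=I  mem[L3]=40
3. P2: load  L2  bus=[BusRd]  L2: P0=O P1=I P2=S P3=I  mem[L2]=90
4. P1: store L2 := 76  bus=[BusRdX,Flush]  L2: P0=I P1=M P2=I P3=I  mem[L2]=65
5. P2: load  L2  bus=[BusRd]  L2: P0=I P1=O P2=S P3=I  mem[L2]=65
6. P3: load  L2  bus=[BusRd]  L2: P0=I P1=O P2=S P3=S  mem[L2]=65
7. P0: load  L2  bus=[BusRd]  L2: P0=S P1=O P2=S P3=S  mem[L2]=65

state = I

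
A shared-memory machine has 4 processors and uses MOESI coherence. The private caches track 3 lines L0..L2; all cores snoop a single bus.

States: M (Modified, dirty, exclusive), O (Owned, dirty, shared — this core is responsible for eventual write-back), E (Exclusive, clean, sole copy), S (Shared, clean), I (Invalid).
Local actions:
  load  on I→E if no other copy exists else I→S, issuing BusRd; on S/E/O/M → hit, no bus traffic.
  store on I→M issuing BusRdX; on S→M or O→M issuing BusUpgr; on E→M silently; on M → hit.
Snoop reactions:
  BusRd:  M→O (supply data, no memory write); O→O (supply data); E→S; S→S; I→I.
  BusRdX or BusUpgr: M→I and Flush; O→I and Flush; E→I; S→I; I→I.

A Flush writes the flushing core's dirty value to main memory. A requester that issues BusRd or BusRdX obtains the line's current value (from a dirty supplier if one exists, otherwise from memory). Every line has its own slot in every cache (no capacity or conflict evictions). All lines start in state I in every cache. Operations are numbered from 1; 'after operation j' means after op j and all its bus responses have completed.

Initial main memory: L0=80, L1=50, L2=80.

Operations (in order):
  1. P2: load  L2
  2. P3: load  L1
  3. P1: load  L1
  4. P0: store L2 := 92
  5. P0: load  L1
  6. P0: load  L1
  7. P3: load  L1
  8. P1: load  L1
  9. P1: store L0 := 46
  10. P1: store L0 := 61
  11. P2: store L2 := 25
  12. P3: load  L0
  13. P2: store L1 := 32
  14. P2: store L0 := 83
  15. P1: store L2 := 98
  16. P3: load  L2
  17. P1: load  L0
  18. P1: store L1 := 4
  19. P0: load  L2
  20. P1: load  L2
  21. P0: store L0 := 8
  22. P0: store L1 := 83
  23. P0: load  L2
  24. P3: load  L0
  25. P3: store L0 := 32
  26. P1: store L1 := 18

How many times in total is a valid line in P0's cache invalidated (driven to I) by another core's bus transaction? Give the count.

invalidations = 4

1. P2: load  L2  bus=[BusRd]  L2: P0=I P1=I P2=E P3=I  mem[L2]=80
2. P3: load  L1  bus=[BusRd]  L1: P0=I P1=I P2=I P3=E  mem[L1]=50
3. P1: load  L1  bus=[BusRd]  L1: P0=I P1=S P2=I P3=S  mem[L1]=50
4. P0: store L2 := 92  bus=[BusRdX]  L2: P0=M P1=I P2=I P3=I  mem[L2]=80
5. P0: load  L1  bus=[BusRd]  L1: P0=S P1=S P2=I P3=S  mem[L1]=50
6. P0: load  L1  bus=[-]  L1: P0=S P1=S P2=I P3=S  mem[L1]=50
7. P3: load  L1  bus=[-]  L1: P0=S P1=S P2=I P3=S  mem[L1]=50
8. P1: load  L1  bus=[-]  L1: P0=S P1=S P2=I P3=S  mem[L1]=50
9. P1: store L0 := 46  bus=[BusRdX]  L0: P0=I P1=M P2=I P3=I  mem[L0]=80
10. P1: store L0 := 61  bus=[-]  L0: P0=I P1=M P2=I P3=I  mem[L0]=80
11. P2: store L2 := 25  bus=[BusRdX,Flush]  L2: P0=I P1=I P2=M P3=I  mem[L2]=92
12. P3: load  L0  bus=[BusRd]  L0: P0=I P1=O P2=I P3=S  mem[L0]=80
13. P2: store L1 := 32  bus=[BusRdX]  L1: P0=I P1=I P2=M P3=I  mem[L1]=50
14. P2: store L0 := 83  bus=[BusRdX,Flush]  L0: P0=I P1=I P2=M P3=I  mem[L0]=61
15. P1: store L2 := 98  bus=[BusRdX,Flush]  L2: P0=I P1=M P2=I P3=I  mem[L2]=25
16. P3: load  L2  bus=[BusRd]  L2: P0=I P1=O P2=I P3=S  mem[L2]=25
17. P1: load  L0  bus=[BusRd]  L0: P0=I P1=S P2=O P3=I  mem[L0]=61
18. P1: store L1 := 4  bus=[BusRdX,Flush]  L1: P0=I P1=M P2=I P3=I  mem[L1]=32
19. P0: load  L2  bus=[BusRd]  L2: P0=S P1=O P2=I P3=S  mem[L2]=25
20. P1: load  L2  bus=[-]  L2: P0=S P1=O P2=I P3=S  mem[L2]=25
21. P0: store L0 := 8  bus=[BusRdX,Flush]  L0: P0=M P1=I P2=I P3=I  mem[L0]=83
22. P0: store L1 := 83  bus=[BusRdX,Flush]  L1: P0=M P1=I P2=I P3=I  mem[L1]=4
23. P0: load  L2  bus=[-]  L2: P0=S P1=O P2=I P3=S  mem[L2]=25
24. P3: load  L0  bus=[BusRd]  L0: P0=O P1=I P2=I P3=S  mem[L0]=83
25. P3: store L0 := 32  bus=[BusUpgr,Flush]  L0: P0=I P1=I P2=I P3=M  mem[L0]=8
26. P1: store L1 := 18  bus=[BusRdX,Flush]  L1: P0=I P1=M P2=I P3=I  mem[L1]=83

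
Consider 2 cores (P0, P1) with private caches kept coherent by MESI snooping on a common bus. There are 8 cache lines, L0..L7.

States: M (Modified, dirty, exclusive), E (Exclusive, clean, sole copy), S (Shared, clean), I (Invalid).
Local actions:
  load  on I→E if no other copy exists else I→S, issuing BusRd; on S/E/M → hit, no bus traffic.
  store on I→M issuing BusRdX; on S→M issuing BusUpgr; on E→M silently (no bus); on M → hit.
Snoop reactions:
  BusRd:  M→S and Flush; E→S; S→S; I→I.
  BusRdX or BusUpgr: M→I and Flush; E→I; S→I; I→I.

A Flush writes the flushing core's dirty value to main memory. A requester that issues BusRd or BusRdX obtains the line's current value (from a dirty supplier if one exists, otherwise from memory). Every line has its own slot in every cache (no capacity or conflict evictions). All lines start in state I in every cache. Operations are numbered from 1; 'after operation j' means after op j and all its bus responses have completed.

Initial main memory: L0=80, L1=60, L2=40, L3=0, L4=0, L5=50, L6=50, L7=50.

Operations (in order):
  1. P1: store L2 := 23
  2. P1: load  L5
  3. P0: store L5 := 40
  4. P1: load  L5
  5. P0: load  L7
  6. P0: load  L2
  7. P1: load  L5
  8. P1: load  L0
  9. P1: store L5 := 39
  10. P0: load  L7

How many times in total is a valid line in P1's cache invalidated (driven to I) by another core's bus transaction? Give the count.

invalidations = 1

  op1 P1: store L2 := 23 → I/M on L2; bus BusRdX; mem=40
  op2 P1: load  L5 → I/E on L5; bus BusRd; mem=50
  op3 P0: store L5 := 40 → M/I on L5; bus BusRdX; mem=50
  op4 P1: load  L5 → S/S on L5; bus BusRd Flush; mem=40
  op5 P0: load  L7 → E/I on L7; bus BusRd; mem=50
  op6 P0: load  L2 → S/S on L2; bus BusRd Flush; mem=23
  op7 P1: load  L5 → S/S on L5; bus (none); mem=40
  op8 P1: load  L0 → I/E on L0; bus BusRd; mem=80
  op9 P1: store L5 := 39 → I/M on L5; bus BusUpgr; mem=40
  op10 P0: load  L7 → E/I on L7; bus (none); mem=50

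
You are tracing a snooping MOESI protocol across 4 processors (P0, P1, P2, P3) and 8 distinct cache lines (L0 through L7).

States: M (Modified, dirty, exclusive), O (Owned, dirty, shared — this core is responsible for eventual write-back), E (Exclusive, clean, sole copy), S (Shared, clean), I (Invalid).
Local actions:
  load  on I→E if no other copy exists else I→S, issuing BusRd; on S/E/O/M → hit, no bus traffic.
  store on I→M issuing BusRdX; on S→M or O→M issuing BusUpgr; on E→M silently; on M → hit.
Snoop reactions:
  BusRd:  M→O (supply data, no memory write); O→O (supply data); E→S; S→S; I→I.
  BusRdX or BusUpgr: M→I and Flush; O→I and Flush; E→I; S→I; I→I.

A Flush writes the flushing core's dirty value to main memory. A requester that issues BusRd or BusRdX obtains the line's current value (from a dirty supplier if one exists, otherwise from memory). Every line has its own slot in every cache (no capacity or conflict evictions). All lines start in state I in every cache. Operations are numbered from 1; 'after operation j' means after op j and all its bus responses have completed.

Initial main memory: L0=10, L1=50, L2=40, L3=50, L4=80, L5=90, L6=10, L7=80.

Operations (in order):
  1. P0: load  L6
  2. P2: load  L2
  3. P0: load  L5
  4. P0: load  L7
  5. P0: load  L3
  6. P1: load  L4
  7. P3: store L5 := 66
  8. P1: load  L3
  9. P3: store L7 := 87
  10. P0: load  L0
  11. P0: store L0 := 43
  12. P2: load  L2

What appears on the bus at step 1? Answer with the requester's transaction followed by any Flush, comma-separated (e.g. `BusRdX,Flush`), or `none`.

bus = BusRd

step 1: P0: load  L6  ⟶  EIII  (L6)  txn=BusRd  M[L6]=10
step 2: P2: load  L2  ⟶  IIEI  (L2)  txn=BusRd  M[L2]=40
step 3: P0: load  L5  ⟶  EIII  (L5)  txn=BusRd  M[L5]=90
step 4: P0: load  L7  ⟶  EIII  (L7)  txn=BusRd  M[L7]=80
step 5: P0: load  L3  ⟶  EIII  (L3)  txn=BusRd  M[L3]=50
step 6: P1: load  L4  ⟶  IEII  (L4)  txn=BusRd  M[L4]=80
step 7: P3: store L5 := 66  ⟶  IIIM  (L5)  txn=BusRdX  M[L5]=90
step 8: P1: load  L3  ⟶  SSII  (L3)  txn=BusRd  M[L3]=50
step 9: P3: store L7 := 87  ⟶  IIIM  (L7)  txn=BusRdX  M[L7]=80
step 10: P0: load  L0  ⟶  EIII  (L0)  txn=BusRd  M[L0]=10
step 11: P0: store L0 := 43  ⟶  MIII  (L0)  txn=∅  M[L0]=10
step 12: P2: load  L2  ⟶  IIEI  (L2)  txn=∅  M[L2]=40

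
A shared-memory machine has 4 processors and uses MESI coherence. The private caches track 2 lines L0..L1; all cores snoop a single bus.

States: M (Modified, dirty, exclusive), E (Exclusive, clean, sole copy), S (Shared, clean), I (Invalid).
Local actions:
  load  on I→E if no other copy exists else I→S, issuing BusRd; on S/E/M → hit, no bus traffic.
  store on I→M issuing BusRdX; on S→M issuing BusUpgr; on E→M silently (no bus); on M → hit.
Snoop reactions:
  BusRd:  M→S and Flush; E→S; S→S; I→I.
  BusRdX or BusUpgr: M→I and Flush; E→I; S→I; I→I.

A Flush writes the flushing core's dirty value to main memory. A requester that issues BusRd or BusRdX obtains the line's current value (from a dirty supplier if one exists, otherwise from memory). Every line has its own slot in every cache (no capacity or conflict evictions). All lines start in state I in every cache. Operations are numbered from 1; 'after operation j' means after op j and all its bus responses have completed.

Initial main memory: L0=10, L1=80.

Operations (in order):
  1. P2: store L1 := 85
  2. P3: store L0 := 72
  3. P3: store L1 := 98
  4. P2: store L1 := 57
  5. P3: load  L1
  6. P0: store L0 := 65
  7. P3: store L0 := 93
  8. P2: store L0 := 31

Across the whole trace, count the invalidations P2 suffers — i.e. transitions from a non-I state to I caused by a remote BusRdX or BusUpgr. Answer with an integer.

step 1: P2: store L1 := 85  ⟶  IIMI  (L1)  txn=BusRdX  M[L1]=80
step 2: P3: store L0 := 72  ⟶  IIIM  (L0)  txn=BusRdX  M[L0]=10
step 3: P3: store L1 := 98  ⟶  IIIM  (L1)  txn=BusRdX+Flush  M[L1]=85
step 4: P2: store L1 := 57  ⟶  IIMI  (L1)  txn=BusRdX+Flush  M[L1]=98
step 5: P3: load  L1  ⟶  IISS  (L1)  txn=BusRd+Flush  M[L1]=57
step 6: P0: store L0 := 65  ⟶  MIII  (L0)  txn=BusRdX+Flush  M[L0]=72
step 7: P3: store L0 := 93  ⟶  IIIM  (L0)  txn=BusRdX+Flush  M[L0]=65
step 8: P2: store L0 := 31  ⟶  IIMI  (L0)  txn=BusRdX+Flush  M[L0]=93

invalidations = 1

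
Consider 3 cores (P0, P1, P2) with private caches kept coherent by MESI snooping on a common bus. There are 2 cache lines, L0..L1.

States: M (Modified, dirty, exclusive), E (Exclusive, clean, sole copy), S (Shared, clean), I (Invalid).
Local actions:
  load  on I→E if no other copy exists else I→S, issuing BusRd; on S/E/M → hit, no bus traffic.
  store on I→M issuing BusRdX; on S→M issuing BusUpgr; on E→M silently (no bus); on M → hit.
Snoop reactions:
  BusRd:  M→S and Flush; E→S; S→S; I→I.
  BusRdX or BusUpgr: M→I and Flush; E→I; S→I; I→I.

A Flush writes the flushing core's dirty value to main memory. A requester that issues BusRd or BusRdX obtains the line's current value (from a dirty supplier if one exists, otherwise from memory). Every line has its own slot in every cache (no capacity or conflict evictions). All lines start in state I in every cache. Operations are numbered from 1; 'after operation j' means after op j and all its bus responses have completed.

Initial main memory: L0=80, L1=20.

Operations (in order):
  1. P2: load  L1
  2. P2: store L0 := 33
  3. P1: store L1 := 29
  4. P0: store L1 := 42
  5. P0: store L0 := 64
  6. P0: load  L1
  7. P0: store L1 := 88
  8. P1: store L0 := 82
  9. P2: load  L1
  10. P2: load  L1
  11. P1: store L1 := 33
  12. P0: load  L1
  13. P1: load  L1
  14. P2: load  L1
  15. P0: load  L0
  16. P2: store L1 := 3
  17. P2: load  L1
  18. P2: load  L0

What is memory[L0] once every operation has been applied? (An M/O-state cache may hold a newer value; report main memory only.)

memory[L0] = 82

1. P2: load  L1  bus=[BusRd]  L1: P0=I P1=I P2=E  mem[L1]=20
2. P2: store L0 := 33  bus=[BusRdX]  L0: P0=I P1=I P2=M  mem[L0]=80
3. P1: store L1 := 29  bus=[BusRdX]  L1: P0=I P1=M P2=I  mem[L1]=20
4. P0: store L1 := 42  bus=[BusRdX,Flush]  L1: P0=M P1=I P2=I  mem[L1]=29
5. P0: store L0 := 64  bus=[BusRdX,Flush]  L0: P0=M P1=I P2=I  mem[L0]=33
6. P0: load  L1  bus=[-]  L1: P0=M P1=I P2=I  mem[L1]=29
7. P0: store L1 := 88  bus=[-]  L1: P0=M P1=I P2=I  mem[L1]=29
8. P1: store L0 := 82  bus=[BusRdX,Flush]  L0: P0=I P1=M P2=I  mem[L0]=64
9. P2: load  L1  bus=[BusRd,Flush]  L1: P0=S P1=I P2=S  mem[L1]=88
10. P2: load  L1  bus=[-]  L1: P0=S P1=I P2=S  mem[L1]=88
11. P1: store L1 := 33  bus=[BusRdX]  L1: P0=I P1=M P2=I  mem[L1]=88
12. P0: load  L1  bus=[BusRd,Flush]  L1: P0=S P1=S P2=I  mem[L1]=33
13. P1: load  L1  bus=[-]  L1: P0=S P1=S P2=I  mem[L1]=33
14. P2: load  L1  bus=[BusRd]  L1: P0=S P1=S P2=S  mem[L1]=33
15. P0: load  L0  bus=[BusRd,Flush]  L0: P0=S P1=S P2=I  mem[L0]=82
16. P2: store L1 := 3  bus=[BusUpgr]  L1: P0=I P1=I P2=M  mem[L1]=33
17. P2: load  L1  bus=[-]  L1: P0=I P1=I P2=M  mem[L1]=33
18. P2: load  L0  bus=[BusRd]  L0: P0=S P1=S P2=S  mem[L0]=82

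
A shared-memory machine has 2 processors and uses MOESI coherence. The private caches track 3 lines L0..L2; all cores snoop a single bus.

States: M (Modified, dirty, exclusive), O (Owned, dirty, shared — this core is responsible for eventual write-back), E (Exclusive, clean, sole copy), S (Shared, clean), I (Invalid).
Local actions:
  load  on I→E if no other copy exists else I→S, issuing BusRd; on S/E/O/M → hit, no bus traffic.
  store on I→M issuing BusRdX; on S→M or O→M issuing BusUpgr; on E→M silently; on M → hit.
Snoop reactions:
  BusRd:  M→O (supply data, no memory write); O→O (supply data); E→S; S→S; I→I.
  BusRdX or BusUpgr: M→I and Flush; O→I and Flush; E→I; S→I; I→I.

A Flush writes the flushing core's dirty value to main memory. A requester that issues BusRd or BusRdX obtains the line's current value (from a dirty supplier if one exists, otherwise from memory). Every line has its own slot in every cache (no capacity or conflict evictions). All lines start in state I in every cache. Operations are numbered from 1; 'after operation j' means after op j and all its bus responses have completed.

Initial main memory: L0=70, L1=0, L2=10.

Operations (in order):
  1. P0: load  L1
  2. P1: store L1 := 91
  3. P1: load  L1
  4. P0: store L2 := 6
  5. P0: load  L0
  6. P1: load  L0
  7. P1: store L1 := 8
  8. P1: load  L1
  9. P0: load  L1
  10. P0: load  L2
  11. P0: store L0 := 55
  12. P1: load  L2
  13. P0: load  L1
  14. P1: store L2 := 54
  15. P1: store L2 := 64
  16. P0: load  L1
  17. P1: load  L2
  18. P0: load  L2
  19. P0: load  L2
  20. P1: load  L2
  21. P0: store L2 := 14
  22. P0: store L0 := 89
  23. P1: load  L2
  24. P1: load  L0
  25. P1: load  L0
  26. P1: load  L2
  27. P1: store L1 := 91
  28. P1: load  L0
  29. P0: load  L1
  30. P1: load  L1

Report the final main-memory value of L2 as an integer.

memory[L2] = 64

step 1: P0: load  L1  ⟶  EI  (L1)  txn=BusRd  M[L1]=0
step 2: P1: store L1 := 91  ⟶  IM  (L1)  txn=BusRdX  M[L1]=0
step 3: P1: load  L1  ⟶  IM  (L1)  txn=∅  M[L1]=0
step 4: P0: store L2 := 6  ⟶  MI  (L2)  txn=BusRdX  M[L2]=10
step 5: P0: load  L0  ⟶  EI  (L0)  txn=BusRd  M[L0]=70
step 6: P1: load  L0  ⟶  SS  (L0)  txn=BusRd  M[L0]=70
step 7: P1: store L1 := 8  ⟶  IM  (L1)  txn=∅  M[L1]=0
step 8: P1: load  L1  ⟶  IM  (L1)  txn=∅  M[L1]=0
step 9: P0: load  L1  ⟶  SO  (L1)  txn=BusRd  M[L1]=0
step 10: P0: load  L2  ⟶  MI  (L2)  txn=∅  M[L2]=10
step 11: P0: store L0 := 55  ⟶  MI  (L0)  txn=BusUpgr  M[L0]=70
step 12: P1: load  L2  ⟶  OS  (L2)  txn=BusRd  M[L2]=10
step 13: P0: load  L1  ⟶  SO  (L1)  txn=∅  M[L1]=0
step 14: P1: store L2 := 54  ⟶  IM  (L2)  txn=BusUpgr+Flush  M[L2]=6
step 15: P1: store L2 := 64  ⟶  IM  (L2)  txn=∅  M[L2]=6
step 16: P0: load  L1  ⟶  SO  (L1)  txn=∅  M[L1]=0
step 17: P1: load  L2  ⟶  IM  (L2)  txn=∅  M[L2]=6
step 18: P0: load  L2  ⟶  SO  (L2)  txn=BusRd  M[L2]=6
step 19: P0: load  L2  ⟶  SO  (L2)  txn=∅  M[L2]=6
step 20: P1: load  L2  ⟶  SO  (L2)  txn=∅  M[L2]=6
step 21: P0: store L2 := 14  ⟶  MI  (L2)  txn=BusUpgr+Flush  M[L2]=64
step 22: P0: store L0 := 89  ⟶  MI  (L0)  txn=∅  M[L0]=70
step 23: P1: load  L2  ⟶  OS  (L2)  txn=BusRd  M[L2]=64
step 24: P1: load  L0  ⟶  OS  (L0)  txn=BusRd  M[L0]=70
step 25: P1: load  L0  ⟶  OS  (L0)  txn=∅  M[L0]=70
step 26: P1: load  L2  ⟶  OS  (L2)  txn=∅  M[L2]=64
step 27: P1: store L1 := 91  ⟶  IM  (L1)  txn=BusUpgr  M[L1]=0
step 28: P1: load  L0  ⟶  OS  (L0)  txn=∅  M[L0]=70
step 29: P0: load  L1  ⟶  SO  (L1)  txn=BusRd  M[L1]=0
step 30: P1: load  L1  ⟶  SO  (L1)  txn=∅  M[L1]=0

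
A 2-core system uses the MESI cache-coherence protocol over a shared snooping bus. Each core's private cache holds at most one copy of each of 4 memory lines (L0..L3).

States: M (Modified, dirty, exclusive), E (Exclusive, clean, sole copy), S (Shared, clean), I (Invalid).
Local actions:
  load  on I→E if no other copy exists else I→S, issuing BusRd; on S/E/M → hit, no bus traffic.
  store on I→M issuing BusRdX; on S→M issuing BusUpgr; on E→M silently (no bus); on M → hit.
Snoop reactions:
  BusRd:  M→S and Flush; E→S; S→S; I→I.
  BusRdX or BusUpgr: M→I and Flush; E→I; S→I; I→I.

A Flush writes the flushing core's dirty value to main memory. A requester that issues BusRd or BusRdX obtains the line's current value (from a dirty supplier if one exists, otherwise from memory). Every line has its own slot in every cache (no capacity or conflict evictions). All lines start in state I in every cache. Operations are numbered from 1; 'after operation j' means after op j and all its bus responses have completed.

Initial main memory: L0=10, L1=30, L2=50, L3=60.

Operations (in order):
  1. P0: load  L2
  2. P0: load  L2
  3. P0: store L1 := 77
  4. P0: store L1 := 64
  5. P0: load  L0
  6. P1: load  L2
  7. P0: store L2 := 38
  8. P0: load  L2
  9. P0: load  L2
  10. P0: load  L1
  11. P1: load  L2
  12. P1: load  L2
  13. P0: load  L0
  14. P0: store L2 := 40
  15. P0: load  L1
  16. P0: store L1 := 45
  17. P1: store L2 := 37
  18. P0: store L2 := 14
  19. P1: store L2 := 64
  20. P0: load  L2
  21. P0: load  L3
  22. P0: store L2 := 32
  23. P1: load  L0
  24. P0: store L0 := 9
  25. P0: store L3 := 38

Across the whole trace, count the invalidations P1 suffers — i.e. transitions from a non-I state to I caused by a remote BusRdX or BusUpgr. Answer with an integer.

  op1 P0: load  L2 → E/I on L2; bus BusRd; mem=50
  op2 P0: load  L2 → E/I on L2; bus (none); mem=50
  op3 P0: store L1 := 77 → M/I on L1; bus BusRdX; mem=30
  op4 P0: store L1 := 64 → M/I on L1; bus (none); mem=30
  op5 P0: load  L0 → E/I on L0; bus BusRd; mem=10
  op6 P1: load  L2 → S/S on L2; bus BusRd; mem=50
  op7 P0: store L2 := 38 → M/I on L2; bus BusUpgr; mem=50
  op8 P0: load  L2 → M/I on L2; bus (none); mem=50
  op9 P0: load  L2 → M/I on L2; bus (none); mem=50
  op10 P0: load  L1 → M/I on L1; bus (none); mem=30
  op11 P1: load  L2 → S/S on L2; bus BusRd Flush; mem=38
  op12 P1: load  L2 → S/S on L2; bus (none); mem=38
  op13 P0: load  L0 → E/I on L0; bus (none); mem=10
  op14 P0: store L2 := 40 → M/I on L2; bus BusUpgr; mem=38
  op15 P0: load  L1 → M/I on L1; bus (none); mem=30
  op16 P0: store L1 := 45 → M/I on L1; bus (none); mem=30
  op17 P1: store L2 := 37 → I/M on L2; bus BusRdX Flush; mem=40
  op18 P0: store L2 := 14 → M/I on L2; bus BusRdX Flush; mem=37
  op19 P1: store L2 := 64 → I/M on L2; bus BusRdX Flush; mem=14
  op20 P0: load  L2 → S/S on L2; bus BusRd Flush; mem=64
  op21 P0: load  L3 → E/I on L3; bus BusRd; mem=60
  op22 P0: store L2 := 32 → M/I on L2; bus BusUpgr; mem=64
  op23 P1: load  L0 → S/S on L0; bus BusRd; mem=10
  op24 P0: store L0 := 9 → M/I on L0; bus BusUpgr; mem=10
  op25 P0: store L3 := 38 → M/I on L3; bus (none); mem=60

invalidations = 5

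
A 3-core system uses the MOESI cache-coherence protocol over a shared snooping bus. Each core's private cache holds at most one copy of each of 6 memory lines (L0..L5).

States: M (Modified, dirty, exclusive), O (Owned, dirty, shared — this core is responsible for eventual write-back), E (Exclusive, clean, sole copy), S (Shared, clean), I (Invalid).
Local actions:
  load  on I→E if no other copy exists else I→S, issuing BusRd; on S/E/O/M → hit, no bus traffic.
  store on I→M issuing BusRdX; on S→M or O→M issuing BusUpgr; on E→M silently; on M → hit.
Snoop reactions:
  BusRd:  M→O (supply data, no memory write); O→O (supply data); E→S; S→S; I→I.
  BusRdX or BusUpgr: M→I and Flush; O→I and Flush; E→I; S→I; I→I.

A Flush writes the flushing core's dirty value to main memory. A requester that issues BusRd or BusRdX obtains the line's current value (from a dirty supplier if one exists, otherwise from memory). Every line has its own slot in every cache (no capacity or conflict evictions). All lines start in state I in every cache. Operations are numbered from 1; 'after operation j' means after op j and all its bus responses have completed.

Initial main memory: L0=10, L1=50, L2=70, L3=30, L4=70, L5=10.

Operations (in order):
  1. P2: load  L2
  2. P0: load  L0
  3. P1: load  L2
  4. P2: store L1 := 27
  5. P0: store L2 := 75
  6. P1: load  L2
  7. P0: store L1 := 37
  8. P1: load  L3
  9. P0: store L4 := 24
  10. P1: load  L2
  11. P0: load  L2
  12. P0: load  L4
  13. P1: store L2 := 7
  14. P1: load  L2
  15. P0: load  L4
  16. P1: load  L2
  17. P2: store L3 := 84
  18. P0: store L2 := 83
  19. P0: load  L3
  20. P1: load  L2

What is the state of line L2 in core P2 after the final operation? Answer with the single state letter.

[1] P2: load  L2 | P0:I, P1:I, P2:E(70) | bus: BusRd
[2] P0: load  L0 | P0:E(10), P1:I, P2:I | bus: BusRd
[3] P1: load  L2 | P0:I, P1:S(70), P2:S(70) | bus: BusRd
[4] P2: store L1 := 27 | P0:I, P1:I, P2:M(27) | bus: BusRdX
[5] P0: store L2 := 75 | P0:M(75), P1:I, P2:I | bus: BusRdX
[6] P1: load  L2 | P0:O(75), P1:S(75), P2:I | bus: BusRd
[7] P0: store L1 := 37 | P0:M(37), P1:I, P2:I | bus: BusRdX,Flush
[8] P1: load  L3 | P0:I, P1:E(30), P2:I | bus: BusRd
[9] P0: store L4 := 24 | P0:M(24), P1:I, P2:I | bus: BusRdX
[10] P1: load  L2 | P0:O(75), P1:S(75), P2:I | bus: none
[11] P0: load  L2 | P0:O(75), P1:S(75), P2:I | bus: none
[12] P0: load  L4 | P0:M(24), P1:I, P2:I | bus: none
[13] P1: store L2 := 7 | P0:I, P1:M(7), P2:I | bus: BusUpgr,Flush
[14] P1: load  L2 | P0:I, P1:M(7), P2:I | bus: none
[15] P0: load  L4 | P0:M(24), P1:I, P2:I | bus: none
[16] P1: load  L2 | P0:I, P1:M(7), P2:I | bus: none
[17] P2: store L3 := 84 | P0:I, P1:I, P2:M(84) | bus: BusRdX
[18] P0: store L2 := 83 | P0:M(83), P1:I, P2:I | bus: BusRdX,Flush
[19] P0: load  L3 | P0:S(84), P1:I, P2:O(84) | bus: BusRd
[20] P1: load  L2 | P0:O(83), P1:S(83), P2:I | bus: BusRd

state = I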